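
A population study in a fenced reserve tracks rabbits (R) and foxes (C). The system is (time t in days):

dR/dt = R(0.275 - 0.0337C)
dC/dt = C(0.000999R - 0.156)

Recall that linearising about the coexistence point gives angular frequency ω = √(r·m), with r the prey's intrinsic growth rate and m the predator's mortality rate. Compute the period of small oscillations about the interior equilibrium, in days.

T ≈ 30.3 days

Here r = 0.275 and m = 0.156, so r·m = 0.0429.
ω = √0.0429 = 0.207 per day, hence T = 2π/ω ≈ 30.3 days.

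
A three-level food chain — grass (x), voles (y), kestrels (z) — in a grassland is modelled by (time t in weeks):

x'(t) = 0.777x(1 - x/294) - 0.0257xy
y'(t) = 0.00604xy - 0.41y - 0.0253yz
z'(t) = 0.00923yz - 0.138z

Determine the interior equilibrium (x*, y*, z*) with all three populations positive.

From dz/dt = 0: 0.00923y* = 0.138, so y* = 15.
From dx/dt = 0: 0.777(1 - x*/294) = 0.0257·15, giving x* = 294·(1 - 0.495) = 149.
From dy/dt = 0: 0.00604·149 - 0.41 = 0.0253z*, so z* = 0.488/0.0253 = 19.3.

x* ≈ 149, y* ≈ 15, z* ≈ 19.3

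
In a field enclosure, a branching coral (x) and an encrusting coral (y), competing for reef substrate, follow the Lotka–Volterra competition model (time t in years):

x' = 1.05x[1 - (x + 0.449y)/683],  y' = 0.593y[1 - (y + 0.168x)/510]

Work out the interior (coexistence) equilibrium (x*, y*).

Setting both brackets to zero gives the nullclines x + 0.449y = 683 and 0.168x + y = 510.
Substituting y = 510 - 0.168x into the first: x(1 - 0.449·0.168) = 683 - 0.449·510.
So x* = 454/0.925 = 491, and then y* = 510 - 0.168·491 = 428.

x* ≈ 491, y* ≈ 428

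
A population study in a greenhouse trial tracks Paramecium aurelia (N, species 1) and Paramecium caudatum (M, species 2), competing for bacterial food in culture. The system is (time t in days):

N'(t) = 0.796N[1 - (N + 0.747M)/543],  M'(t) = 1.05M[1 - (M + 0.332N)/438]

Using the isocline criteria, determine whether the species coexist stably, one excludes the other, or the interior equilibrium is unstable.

stable coexistence

Compare the nullcline intercepts: K1/α12 = 543/0.747 = 727 > K2 = 438; K2/α21 = 438/0.332 = 1320 > K1 = 543.
Since both inequalities hold, each species can invade when rare, so the interior equilibrium is stable.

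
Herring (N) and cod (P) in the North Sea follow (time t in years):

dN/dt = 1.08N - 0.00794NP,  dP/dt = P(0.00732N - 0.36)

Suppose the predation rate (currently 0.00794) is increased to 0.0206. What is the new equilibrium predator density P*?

At the interior fixed point, setting dN/dt = 0 with N > 0 fixes P* = (prey growth rate)/(NP coefficient) — independent of the other coefficients.
With the change, P* = 1.08/0.0206 = 52.4; it falls from 136.

P* ≈ 52.4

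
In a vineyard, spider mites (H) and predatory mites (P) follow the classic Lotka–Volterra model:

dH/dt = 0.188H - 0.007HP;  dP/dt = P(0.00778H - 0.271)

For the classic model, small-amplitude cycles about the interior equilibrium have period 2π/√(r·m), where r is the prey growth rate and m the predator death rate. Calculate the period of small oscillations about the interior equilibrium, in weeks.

Here r = 0.188 and m = 0.271, so r·m = 0.0509.
ω = √0.0509 = 0.226 per week, hence T = 2π/ω ≈ 27.8 weeks.

T ≈ 27.8 weeks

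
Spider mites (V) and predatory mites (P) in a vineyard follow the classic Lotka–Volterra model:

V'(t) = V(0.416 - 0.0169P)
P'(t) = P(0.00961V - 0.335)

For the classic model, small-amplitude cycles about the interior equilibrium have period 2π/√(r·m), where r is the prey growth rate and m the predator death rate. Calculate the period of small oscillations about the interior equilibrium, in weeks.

Here r = 0.416 and m = 0.335, so r·m = 0.139.
ω = √0.139 = 0.373 per week, hence T = 2π/ω ≈ 16.8 weeks.

T ≈ 16.8 weeks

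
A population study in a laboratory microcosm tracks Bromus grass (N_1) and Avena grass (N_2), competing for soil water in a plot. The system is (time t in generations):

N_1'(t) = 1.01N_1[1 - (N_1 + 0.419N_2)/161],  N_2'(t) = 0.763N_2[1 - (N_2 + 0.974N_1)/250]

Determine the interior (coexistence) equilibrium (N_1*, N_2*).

N_1* ≈ 95, N_2* ≈ 157

Setting both brackets to zero gives the nullclines N_1 + 0.419N_2 = 161 and 0.974N_1 + N_2 = 250.
Substituting N_2 = 250 - 0.974N_1 into the first: N_1(1 - 0.419·0.974) = 161 - 0.419·250.
So N_1* = 56.2/0.592 = 95, and then N_2* = 250 - 0.974·95 = 157.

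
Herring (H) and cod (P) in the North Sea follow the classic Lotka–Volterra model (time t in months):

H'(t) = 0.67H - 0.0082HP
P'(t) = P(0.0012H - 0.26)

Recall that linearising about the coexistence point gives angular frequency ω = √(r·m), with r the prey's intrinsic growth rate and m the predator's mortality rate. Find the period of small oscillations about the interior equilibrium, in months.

T ≈ 15.1 months

Here r = 0.67 and m = 0.26, so r·m = 0.174.
ω = √0.174 = 0.417 per month, hence T = 2π/ω ≈ 15.1 months.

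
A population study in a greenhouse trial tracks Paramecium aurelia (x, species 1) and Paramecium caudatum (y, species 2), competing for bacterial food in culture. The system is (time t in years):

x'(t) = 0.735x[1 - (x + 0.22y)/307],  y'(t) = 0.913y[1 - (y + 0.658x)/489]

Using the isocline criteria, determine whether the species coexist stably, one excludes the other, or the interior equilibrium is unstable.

Compare the nullcline intercepts: K1/α12 = 307/0.22 = 1400 > K2 = 489; K2/α21 = 489/0.658 = 743 > K1 = 307.
Since both inequalities hold, each species can invade when rare, so the interior equilibrium is stable.

stable coexistence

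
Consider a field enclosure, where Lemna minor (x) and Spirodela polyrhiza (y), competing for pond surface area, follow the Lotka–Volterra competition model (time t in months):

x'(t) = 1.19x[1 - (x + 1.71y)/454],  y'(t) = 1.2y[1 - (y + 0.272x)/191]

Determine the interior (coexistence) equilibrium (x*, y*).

Setting both brackets to zero gives the nullclines x + 1.71y = 454 and 0.272x + y = 191.
Substituting y = 191 - 0.272x into the first: x(1 - 1.71·0.272) = 454 - 1.71·191.
So x* = 127/0.535 = 238, and then y* = 191 - 0.272·238 = 126.

x* ≈ 238, y* ≈ 126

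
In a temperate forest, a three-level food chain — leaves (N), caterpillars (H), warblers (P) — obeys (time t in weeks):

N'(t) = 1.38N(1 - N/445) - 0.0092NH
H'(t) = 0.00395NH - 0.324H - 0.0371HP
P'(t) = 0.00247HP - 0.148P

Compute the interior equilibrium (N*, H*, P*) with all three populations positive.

N* ≈ 267, H* ≈ 59.9, P* ≈ 19.7

From dP/dt = 0: 0.00247H* = 0.148, so H* = 59.9.
From dN/dt = 0: 1.38(1 - N*/445) = 0.0092·59.9, giving N* = 445·(1 - 0.399) = 267.
From dH/dt = 0: 0.00395·267 - 0.324 = 0.0371P*, so P* = 0.732/0.0371 = 19.7.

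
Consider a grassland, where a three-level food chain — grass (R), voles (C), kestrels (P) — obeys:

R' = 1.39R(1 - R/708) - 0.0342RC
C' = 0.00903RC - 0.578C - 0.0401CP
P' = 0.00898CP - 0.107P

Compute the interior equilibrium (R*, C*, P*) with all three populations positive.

R* ≈ 500, C* ≈ 11.9, P* ≈ 98.3

From dP/dt = 0: 0.00898C* = 0.107, so C* = 11.9.
From dR/dt = 0: 1.39(1 - R*/708) = 0.0342·11.9, giving R* = 708·(1 - 0.293) = 500.
From dC/dt = 0: 0.00903·500 - 0.578 = 0.0401P*, so P* = 3.94/0.0401 = 98.3.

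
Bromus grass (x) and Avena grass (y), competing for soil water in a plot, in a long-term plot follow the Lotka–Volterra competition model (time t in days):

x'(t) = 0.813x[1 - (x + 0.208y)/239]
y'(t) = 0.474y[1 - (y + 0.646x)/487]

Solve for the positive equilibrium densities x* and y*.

Setting both brackets to zero gives the nullclines x + 0.208y = 239 and 0.646x + y = 487.
Substituting y = 487 - 0.646x into the first: x(1 - 0.208·0.646) = 239 - 0.208·487.
So x* = 138/0.866 = 159, and then y* = 487 - 0.646·159 = 384.

x* ≈ 159, y* ≈ 384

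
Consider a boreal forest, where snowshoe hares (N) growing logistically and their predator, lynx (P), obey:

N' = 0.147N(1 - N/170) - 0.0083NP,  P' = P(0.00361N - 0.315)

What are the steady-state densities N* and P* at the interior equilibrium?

N* ≈ 87.3, P* ≈ 8.62

From dP/dt = 0 with P > 0: 0.00361N* = 0.315, so N* = 87.3.
Substitute into dN/dt = 0: 0.147(1 - 87.3/170) = 0.0083P*.
The bracket is 0.487, giving P* = 0.0715/0.0083 = 8.62.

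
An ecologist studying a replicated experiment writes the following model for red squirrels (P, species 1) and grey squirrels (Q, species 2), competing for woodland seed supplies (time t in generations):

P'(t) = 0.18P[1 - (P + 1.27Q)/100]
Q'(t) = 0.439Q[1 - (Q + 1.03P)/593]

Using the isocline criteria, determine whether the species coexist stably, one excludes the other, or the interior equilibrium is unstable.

species 2 excludes species 1

Compare the nullcline intercepts: K1/α12 = 100/1.27 = 78.7 < K2 = 593; K2/α21 = 593/1.03 = 576 > K1 = 100.
Since the inequalities point opposite ways, species 2 can invade but species 1 cannot.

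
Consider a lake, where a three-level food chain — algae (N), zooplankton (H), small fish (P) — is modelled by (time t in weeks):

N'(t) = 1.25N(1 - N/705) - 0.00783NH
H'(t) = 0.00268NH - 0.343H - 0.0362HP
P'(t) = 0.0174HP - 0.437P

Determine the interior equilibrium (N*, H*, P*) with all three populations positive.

From dP/dt = 0: 0.0174H* = 0.437, so H* = 25.1.
From dN/dt = 0: 1.25(1 - N*/705) = 0.00783·25.1, giving N* = 705·(1 - 0.157) = 594.
From dH/dt = 0: 0.00268·594 - 0.343 = 0.0362P*, so P* = 1.25/0.0362 = 34.5.

N* ≈ 594, H* ≈ 25.1, P* ≈ 34.5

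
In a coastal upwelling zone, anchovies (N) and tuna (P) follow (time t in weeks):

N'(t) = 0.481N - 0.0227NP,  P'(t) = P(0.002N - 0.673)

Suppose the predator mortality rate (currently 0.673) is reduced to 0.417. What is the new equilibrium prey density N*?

N* ≈ 208

At the interior fixed point, setting dP/dt = 0 with P > 0 fixes N* = (predator death rate)/(NP coefficient) — independent of the other coefficients.
With the change, N* = 0.417/0.002 = 208; it falls from 336.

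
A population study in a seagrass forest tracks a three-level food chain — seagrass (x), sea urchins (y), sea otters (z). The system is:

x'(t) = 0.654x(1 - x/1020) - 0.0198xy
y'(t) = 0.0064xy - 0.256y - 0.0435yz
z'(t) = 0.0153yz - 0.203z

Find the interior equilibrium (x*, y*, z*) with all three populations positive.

From dz/dt = 0: 0.0153y* = 0.203, so y* = 13.3.
From dx/dt = 0: 0.654(1 - x*/1020) = 0.0198·13.3, giving x* = 1020·(1 - 0.402) = 610.
From dy/dt = 0: 0.0064·610 - 0.256 = 0.0435z*, so z* = 3.65/0.0435 = 83.9.

x* ≈ 610, y* ≈ 13.3, z* ≈ 83.9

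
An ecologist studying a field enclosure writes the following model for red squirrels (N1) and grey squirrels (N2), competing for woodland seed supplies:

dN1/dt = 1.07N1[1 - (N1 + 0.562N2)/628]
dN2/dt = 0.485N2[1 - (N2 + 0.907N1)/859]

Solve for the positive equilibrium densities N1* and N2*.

Setting both brackets to zero gives the nullclines N1 + 0.562N2 = 628 and 0.907N1 + N2 = 859.
Substituting N2 = 859 - 0.907N1 into the first: N1(1 - 0.562·0.907) = 628 - 0.562·859.
So N1* = 145/0.49 = 296, and then N2* = 859 - 0.907·296 = 590.

N1* ≈ 296, N2* ≈ 590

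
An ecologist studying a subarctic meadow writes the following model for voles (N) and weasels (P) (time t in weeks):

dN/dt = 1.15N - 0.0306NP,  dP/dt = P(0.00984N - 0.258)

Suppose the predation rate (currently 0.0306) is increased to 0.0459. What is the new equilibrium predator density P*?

P* ≈ 25.1

At the interior fixed point, setting dN/dt = 0 with N > 0 fixes P* = (prey growth rate)/(NP coefficient) — independent of the other coefficients.
With the change, P* = 1.15/0.0459 = 25.1; it falls from 37.6.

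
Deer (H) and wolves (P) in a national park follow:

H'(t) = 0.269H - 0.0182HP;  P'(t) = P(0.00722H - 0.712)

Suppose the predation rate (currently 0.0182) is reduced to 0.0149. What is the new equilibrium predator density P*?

At the interior fixed point, setting dH/dt = 0 with H > 0 fixes P* = (prey growth rate)/(HP coefficient) — independent of the other coefficients.
With the change, P* = 0.269/0.0149 = 18.1; it rises from 14.8.

P* ≈ 18.1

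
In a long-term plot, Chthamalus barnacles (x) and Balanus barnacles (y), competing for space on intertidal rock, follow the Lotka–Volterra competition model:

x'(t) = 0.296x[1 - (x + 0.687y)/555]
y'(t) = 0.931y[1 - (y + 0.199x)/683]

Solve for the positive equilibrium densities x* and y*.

Setting both brackets to zero gives the nullclines x + 0.687y = 555 and 0.199x + y = 683.
Substituting y = 683 - 0.199x into the first: x(1 - 0.687·0.199) = 555 - 0.687·683.
So x* = 85.8/0.863 = 99.4, and then y* = 683 - 0.199·99.4 = 663.

x* ≈ 99.4, y* ≈ 663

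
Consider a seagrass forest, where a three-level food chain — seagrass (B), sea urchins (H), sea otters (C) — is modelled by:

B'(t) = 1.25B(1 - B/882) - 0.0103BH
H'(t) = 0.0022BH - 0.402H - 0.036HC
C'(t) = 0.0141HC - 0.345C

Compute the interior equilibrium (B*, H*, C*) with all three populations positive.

B* ≈ 704, H* ≈ 24.5, C* ≈ 31.9

From dC/dt = 0: 0.0141H* = 0.345, so H* = 24.5.
From dB/dt = 0: 1.25(1 - B*/882) = 0.0103·24.5, giving B* = 882·(1 - 0.202) = 704.
From dH/dt = 0: 0.0022·704 - 0.402 = 0.036C*, so C* = 1.15/0.036 = 31.9.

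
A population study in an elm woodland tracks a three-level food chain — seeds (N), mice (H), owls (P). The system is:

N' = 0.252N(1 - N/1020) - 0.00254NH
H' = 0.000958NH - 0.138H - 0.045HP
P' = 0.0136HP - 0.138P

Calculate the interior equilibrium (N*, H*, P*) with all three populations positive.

N* ≈ 916, H* ≈ 10.1, P* ≈ 16.4

From dP/dt = 0: 0.0136H* = 0.138, so H* = 10.1.
From dN/dt = 0: 0.252(1 - N*/1020) = 0.00254·10.1, giving N* = 1020·(1 - 0.102) = 916.
From dH/dt = 0: 0.000958·916 - 0.138 = 0.045P*, so P* = 0.739/0.045 = 16.4.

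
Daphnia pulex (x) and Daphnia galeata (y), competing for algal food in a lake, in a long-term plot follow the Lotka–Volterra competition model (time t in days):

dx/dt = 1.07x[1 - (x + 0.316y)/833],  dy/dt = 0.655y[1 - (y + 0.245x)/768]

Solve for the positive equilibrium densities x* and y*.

x* ≈ 640, y* ≈ 611

Setting both brackets to zero gives the nullclines x + 0.316y = 833 and 0.245x + y = 768.
Substituting y = 768 - 0.245x into the first: x(1 - 0.316·0.245) = 833 - 0.316·768.
So x* = 590/0.923 = 640, and then y* = 768 - 0.245·640 = 611.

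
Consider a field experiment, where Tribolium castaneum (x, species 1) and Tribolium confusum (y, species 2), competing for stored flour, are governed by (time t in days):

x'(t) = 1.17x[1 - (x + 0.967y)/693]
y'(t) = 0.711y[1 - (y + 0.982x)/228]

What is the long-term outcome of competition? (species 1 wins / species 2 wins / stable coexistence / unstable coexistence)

Compare the nullcline intercepts: K1/α12 = 693/0.967 = 717 > K2 = 228; K2/α21 = 228/0.982 = 232 < K1 = 693.
Since the inequalities point opposite ways, species 1 can invade but species 2 cannot.

species 1 excludes species 2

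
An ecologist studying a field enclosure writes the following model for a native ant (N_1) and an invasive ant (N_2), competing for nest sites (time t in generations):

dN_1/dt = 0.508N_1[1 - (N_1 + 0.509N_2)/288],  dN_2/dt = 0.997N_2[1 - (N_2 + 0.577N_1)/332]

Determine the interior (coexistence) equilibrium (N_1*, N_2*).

Setting both brackets to zero gives the nullclines N_1 + 0.509N_2 = 288 and 0.577N_1 + N_2 = 332.
Substituting N_2 = 332 - 0.577N_1 into the first: N_1(1 - 0.509·0.577) = 288 - 0.509·332.
So N_1* = 119/0.706 = 168, and then N_2* = 332 - 0.577·168 = 235.

N_1* ≈ 168, N_2* ≈ 235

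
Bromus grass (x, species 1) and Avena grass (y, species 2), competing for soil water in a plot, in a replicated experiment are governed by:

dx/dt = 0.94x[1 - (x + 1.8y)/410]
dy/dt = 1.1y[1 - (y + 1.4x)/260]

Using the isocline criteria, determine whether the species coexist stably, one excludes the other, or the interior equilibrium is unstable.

unstable coexistence (outcome depends on initial conditions)

Compare the nullcline intercepts: K1/α12 = 410/1.8 = 228 < K2 = 260; K2/α21 = 260/1.4 = 186 < K1 = 410.
Since both are reversed, neither can invade when rare; the interior point is a saddle.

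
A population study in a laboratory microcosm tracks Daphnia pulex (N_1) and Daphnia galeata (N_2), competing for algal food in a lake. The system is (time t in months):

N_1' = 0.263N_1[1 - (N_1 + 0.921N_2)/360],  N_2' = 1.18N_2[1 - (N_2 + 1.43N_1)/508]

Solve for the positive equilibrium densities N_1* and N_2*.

Setting both brackets to zero gives the nullclines N_1 + 0.921N_2 = 360 and 1.43N_1 + N_2 = 508.
Substituting N_2 = 508 - 1.43N_1 into the first: N_1(1 - 0.921·1.43) = 360 - 0.921·508.
So N_1* = -108/-0.317 = 340, and then N_2* = 508 - 1.43·340 = 21.4.

N_1* ≈ 340, N_2* ≈ 21.4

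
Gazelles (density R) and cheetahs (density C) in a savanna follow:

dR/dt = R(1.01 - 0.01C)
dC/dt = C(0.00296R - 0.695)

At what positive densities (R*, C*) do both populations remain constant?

Set dC/dt = 0 with C > 0: 0.00296R - 0.695 = 0, so R* = 0.695/0.00296 = 235.
Set dR/dt = 0 with R > 0: 1.01 - 0.01C = 0, so C* = 1.01/0.01 = 101.

R* ≈ 235, C* ≈ 101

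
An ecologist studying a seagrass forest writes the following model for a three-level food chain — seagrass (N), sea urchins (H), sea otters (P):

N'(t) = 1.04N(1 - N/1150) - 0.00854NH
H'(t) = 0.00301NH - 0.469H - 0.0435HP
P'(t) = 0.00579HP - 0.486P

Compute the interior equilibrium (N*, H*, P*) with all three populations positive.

From dP/dt = 0: 0.00579H* = 0.486, so H* = 83.9.
From dN/dt = 0: 1.04(1 - N*/1150) = 0.00854·83.9, giving N* = 1150·(1 - 0.689) = 357.
From dH/dt = 0: 0.00301·357 - 0.469 = 0.0435P*, so P* = 0.607/0.0435 = 13.9.

N* ≈ 357, H* ≈ 83.9, P* ≈ 13.9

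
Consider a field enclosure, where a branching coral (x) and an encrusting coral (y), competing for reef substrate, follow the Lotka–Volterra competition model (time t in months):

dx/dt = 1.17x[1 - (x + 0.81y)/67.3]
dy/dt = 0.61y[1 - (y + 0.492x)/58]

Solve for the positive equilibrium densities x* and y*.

x* ≈ 33.8, y* ≈ 41.4

Setting both brackets to zero gives the nullclines x + 0.81y = 67.3 and 0.492x + y = 58.
Substituting y = 58 - 0.492x into the first: x(1 - 0.81·0.492) = 67.3 - 0.81·58.
So x* = 20.3/0.601 = 33.8, and then y* = 58 - 0.492·33.8 = 41.4.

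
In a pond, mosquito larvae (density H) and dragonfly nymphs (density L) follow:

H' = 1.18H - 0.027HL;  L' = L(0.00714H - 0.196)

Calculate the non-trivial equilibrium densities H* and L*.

Set dL/dt = 0 with L > 0: 0.00714H - 0.196 = 0, so H* = 0.196/0.00714 = 27.5.
Set dH/dt = 0 with H > 0: 1.18 - 0.027L = 0, so L* = 1.18/0.027 = 43.7.

H* ≈ 27.5, L* ≈ 43.7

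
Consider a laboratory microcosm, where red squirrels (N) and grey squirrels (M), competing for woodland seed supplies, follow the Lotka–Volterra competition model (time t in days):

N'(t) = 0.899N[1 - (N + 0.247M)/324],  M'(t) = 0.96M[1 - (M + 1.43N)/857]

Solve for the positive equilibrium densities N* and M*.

N* ≈ 174, M* ≈ 609

Setting both brackets to zero gives the nullclines N + 0.247M = 324 and 1.43N + M = 857.
Substituting M = 857 - 1.43N into the first: N(1 - 0.247·1.43) = 324 - 0.247·857.
So N* = 112/0.647 = 174, and then M* = 857 - 1.43·174 = 609.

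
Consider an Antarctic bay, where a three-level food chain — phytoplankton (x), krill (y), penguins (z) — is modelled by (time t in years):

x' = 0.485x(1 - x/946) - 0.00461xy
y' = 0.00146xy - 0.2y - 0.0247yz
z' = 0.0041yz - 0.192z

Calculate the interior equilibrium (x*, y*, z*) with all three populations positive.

x* ≈ 525, y* ≈ 46.8, z* ≈ 22.9

From dz/dt = 0: 0.0041y* = 0.192, so y* = 46.8.
From dx/dt = 0: 0.485(1 - x*/946) = 0.00461·46.8, giving x* = 946·(1 - 0.445) = 525.
From dy/dt = 0: 0.00146·525 - 0.2 = 0.0247z*, so z* = 0.566/0.0247 = 22.9.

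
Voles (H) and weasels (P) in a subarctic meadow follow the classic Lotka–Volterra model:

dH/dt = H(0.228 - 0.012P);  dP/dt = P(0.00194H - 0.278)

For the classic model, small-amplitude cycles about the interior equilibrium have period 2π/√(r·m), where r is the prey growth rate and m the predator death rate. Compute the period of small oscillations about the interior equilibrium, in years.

Here r = 0.228 and m = 0.278, so r·m = 0.0634.
ω = √0.0634 = 0.252 per year, hence T = 2π/ω ≈ 25 years.

T ≈ 25 years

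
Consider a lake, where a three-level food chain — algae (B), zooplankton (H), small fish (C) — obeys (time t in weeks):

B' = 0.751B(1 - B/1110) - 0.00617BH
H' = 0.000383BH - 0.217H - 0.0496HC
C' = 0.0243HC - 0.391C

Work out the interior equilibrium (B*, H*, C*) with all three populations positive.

From dC/dt = 0: 0.0243H* = 0.391, so H* = 16.1.
From dB/dt = 0: 0.751(1 - B*/1110) = 0.00617·16.1, giving B* = 1110·(1 - 0.132) = 963.
From dH/dt = 0: 0.000383·963 - 0.217 = 0.0496C*, so C* = 0.152/0.0496 = 3.06.

B* ≈ 963, H* ≈ 16.1, C* ≈ 3.06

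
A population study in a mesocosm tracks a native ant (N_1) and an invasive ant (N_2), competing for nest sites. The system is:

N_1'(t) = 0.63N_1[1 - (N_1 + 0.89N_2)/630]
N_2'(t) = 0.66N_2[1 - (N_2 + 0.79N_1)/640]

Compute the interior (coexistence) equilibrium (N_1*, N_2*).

N_1* ≈ 203, N_2* ≈ 479

Setting both brackets to zero gives the nullclines N_1 + 0.89N_2 = 630 and 0.79N_1 + N_2 = 640.
Substituting N_2 = 640 - 0.79N_1 into the first: N_1(1 - 0.89·0.79) = 630 - 0.89·640.
So N_1* = 60.4/0.297 = 203, and then N_2* = 640 - 0.79·203 = 479.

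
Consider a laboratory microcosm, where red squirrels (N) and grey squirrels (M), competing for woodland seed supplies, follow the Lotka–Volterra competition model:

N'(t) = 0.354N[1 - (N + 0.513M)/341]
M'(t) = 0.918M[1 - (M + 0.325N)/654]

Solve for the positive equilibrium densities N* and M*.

Setting both brackets to zero gives the nullclines N + 0.513M = 341 and 0.325N + M = 654.
Substituting M = 654 - 0.325N into the first: N(1 - 0.513·0.325) = 341 - 0.513·654.
So N* = 5.5/0.833 = 6.6, and then M* = 654 - 0.325·6.6 = 652.

N* ≈ 6.6, M* ≈ 652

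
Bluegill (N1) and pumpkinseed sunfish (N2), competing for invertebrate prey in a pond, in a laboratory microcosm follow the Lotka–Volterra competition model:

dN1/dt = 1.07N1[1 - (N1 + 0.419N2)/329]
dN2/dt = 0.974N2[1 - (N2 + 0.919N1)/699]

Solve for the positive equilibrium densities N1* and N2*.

Setting both brackets to zero gives the nullclines N1 + 0.419N2 = 329 and 0.919N1 + N2 = 699.
Substituting N2 = 699 - 0.919N1 into the first: N1(1 - 0.419·0.919) = 329 - 0.419·699.
So N1* = 36.1/0.615 = 58.7, and then N2* = 699 - 0.919·58.7 = 645.

N1* ≈ 58.7, N2* ≈ 645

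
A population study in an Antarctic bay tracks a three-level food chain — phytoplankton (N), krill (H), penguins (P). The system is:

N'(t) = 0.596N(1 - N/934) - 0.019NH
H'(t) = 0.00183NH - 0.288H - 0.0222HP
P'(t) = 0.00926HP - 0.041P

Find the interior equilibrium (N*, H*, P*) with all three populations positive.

N* ≈ 802, H* ≈ 4.43, P* ≈ 53.2

From dP/dt = 0: 0.00926H* = 0.041, so H* = 4.43.
From dN/dt = 0: 0.596(1 - N*/934) = 0.019·4.43, giving N* = 934·(1 - 0.141) = 802.
From dH/dt = 0: 0.00183·802 - 0.288 = 0.0222P*, so P* = 1.18/0.0222 = 53.2.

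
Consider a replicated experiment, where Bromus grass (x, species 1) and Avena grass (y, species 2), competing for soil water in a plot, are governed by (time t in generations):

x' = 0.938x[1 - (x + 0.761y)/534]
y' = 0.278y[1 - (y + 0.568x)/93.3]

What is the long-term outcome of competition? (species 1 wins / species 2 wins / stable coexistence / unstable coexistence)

species 1 excludes species 2

Compare the nullcline intercepts: K1/α12 = 534/0.761 = 702 > K2 = 93.3; K2/α21 = 93.3/0.568 = 164 < K1 = 534.
Since the inequalities point opposite ways, species 1 can invade but species 2 cannot.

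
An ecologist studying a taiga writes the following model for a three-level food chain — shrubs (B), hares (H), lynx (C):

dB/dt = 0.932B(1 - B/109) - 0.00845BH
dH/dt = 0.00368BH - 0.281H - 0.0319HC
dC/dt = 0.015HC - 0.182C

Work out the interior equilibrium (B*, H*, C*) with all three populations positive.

From dC/dt = 0: 0.015H* = 0.182, so H* = 12.1.
From dB/dt = 0: 0.932(1 - B*/109) = 0.00845·12.1, giving B* = 109·(1 - 0.11) = 97.
From dH/dt = 0: 0.00368·97 - 0.281 = 0.0319C*, so C* = 0.076/0.0319 = 2.38.

B* ≈ 97, H* ≈ 12.1, C* ≈ 2.38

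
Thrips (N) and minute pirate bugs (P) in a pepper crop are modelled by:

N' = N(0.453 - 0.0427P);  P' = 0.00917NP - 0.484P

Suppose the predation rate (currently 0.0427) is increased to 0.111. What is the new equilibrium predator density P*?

At the interior fixed point, setting dN/dt = 0 with N > 0 fixes P* = (prey growth rate)/(NP coefficient) — independent of the other coefficients.
With the change, P* = 0.453/0.111 = 4.08; it falls from 10.6.

P* ≈ 4.08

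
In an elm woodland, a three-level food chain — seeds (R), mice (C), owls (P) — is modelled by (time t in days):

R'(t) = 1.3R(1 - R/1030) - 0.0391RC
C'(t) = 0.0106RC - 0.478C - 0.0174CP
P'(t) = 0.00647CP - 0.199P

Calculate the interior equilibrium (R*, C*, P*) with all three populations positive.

From dP/dt = 0: 0.00647C* = 0.199, so C* = 30.8.
From dR/dt = 0: 1.3(1 - R*/1030) = 0.0391·30.8, giving R* = 1030·(1 - 0.925) = 77.2.
From dC/dt = 0: 0.0106·77.2 - 0.478 = 0.0174P*, so P* = 0.34/0.0174 = 19.5.

R* ≈ 77.2, C* ≈ 30.8, P* ≈ 19.5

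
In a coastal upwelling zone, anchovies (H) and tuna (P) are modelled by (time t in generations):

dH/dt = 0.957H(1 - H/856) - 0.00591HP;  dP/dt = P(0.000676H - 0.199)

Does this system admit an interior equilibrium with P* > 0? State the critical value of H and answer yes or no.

Threshold H = 294; K > 294, so yes, the predator persists.

The predator equation gives dP/dt > 0 only when H > 0.199/0.000676 = 294.
Without the predator, H → K = 856. Since 856 > 294, the predator can invade and persist.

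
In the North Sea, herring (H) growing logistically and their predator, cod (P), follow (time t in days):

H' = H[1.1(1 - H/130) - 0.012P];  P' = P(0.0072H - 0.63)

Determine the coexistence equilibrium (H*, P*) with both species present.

H* ≈ 87.5, P* ≈ 30

From dP/dt = 0 with P > 0: 0.0072H* = 0.63, so H* = 87.5.
Substitute into dH/dt = 0: 1.1(1 - 87.5/130) = 0.012P*.
The bracket is 0.327, giving P* = 0.36/0.012 = 30.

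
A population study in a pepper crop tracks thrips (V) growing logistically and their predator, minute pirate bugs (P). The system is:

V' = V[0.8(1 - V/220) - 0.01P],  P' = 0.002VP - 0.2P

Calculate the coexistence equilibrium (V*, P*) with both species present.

V* ≈ 100, P* ≈ 43.6

From dP/dt = 0 with P > 0: 0.002V* = 0.2, so V* = 100.
Substitute into dV/dt = 0: 0.8(1 - 100/220) = 0.01P*.
The bracket is 0.545, giving P* = 0.436/0.01 = 43.6.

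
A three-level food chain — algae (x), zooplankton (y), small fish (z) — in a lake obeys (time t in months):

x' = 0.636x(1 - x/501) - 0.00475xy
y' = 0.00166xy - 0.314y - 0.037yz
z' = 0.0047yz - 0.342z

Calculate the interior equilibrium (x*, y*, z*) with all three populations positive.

x* ≈ 229, y* ≈ 72.8, z* ≈ 1.78

From dz/dt = 0: 0.0047y* = 0.342, so y* = 72.8.
From dx/dt = 0: 0.636(1 - x*/501) = 0.00475·72.8, giving x* = 501·(1 - 0.543) = 229.
From dy/dt = 0: 0.00166·229 - 0.314 = 0.037z*, so z* = 0.0657/0.037 = 1.78.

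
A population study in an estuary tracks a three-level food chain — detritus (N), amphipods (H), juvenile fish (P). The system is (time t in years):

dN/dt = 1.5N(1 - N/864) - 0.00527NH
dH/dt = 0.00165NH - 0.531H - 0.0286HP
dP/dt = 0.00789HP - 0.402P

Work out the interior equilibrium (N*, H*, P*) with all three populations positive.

From dP/dt = 0: 0.00789H* = 0.402, so H* = 51.
From dN/dt = 0: 1.5(1 - N*/864) = 0.00527·51, giving N* = 864·(1 - 0.179) = 709.
From dH/dt = 0: 0.00165·709 - 0.531 = 0.0286P*, so P* = 0.639/0.0286 = 22.4.

N* ≈ 709, H* ≈ 51, P* ≈ 22.4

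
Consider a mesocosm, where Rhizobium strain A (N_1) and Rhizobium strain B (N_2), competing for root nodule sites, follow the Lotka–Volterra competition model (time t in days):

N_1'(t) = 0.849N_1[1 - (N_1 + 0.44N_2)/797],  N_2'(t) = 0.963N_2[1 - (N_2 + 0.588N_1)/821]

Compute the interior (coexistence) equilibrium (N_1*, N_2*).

Setting both brackets to zero gives the nullclines N_1 + 0.44N_2 = 797 and 0.588N_1 + N_2 = 821.
Substituting N_2 = 821 - 0.588N_1 into the first: N_1(1 - 0.44·0.588) = 797 - 0.44·821.
So N_1* = 436/0.741 = 588, and then N_2* = 821 - 0.588·588 = 475.

N_1* ≈ 588, N_2* ≈ 475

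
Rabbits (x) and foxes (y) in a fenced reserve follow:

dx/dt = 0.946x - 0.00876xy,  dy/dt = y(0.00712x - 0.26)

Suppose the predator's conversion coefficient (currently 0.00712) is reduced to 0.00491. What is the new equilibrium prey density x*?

At the interior fixed point, setting dy/dt = 0 with y > 0 fixes x* = (predator death rate)/(xy coefficient) — independent of the other coefficients.
With the change, x* = 0.26/0.00491 = 53; it rises from 36.5.

x* ≈ 53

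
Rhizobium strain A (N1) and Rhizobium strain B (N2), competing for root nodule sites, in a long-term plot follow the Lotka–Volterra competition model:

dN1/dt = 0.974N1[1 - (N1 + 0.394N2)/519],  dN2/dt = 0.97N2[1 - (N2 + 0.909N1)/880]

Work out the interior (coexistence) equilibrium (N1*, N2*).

Setting both brackets to zero gives the nullclines N1 + 0.394N2 = 519 and 0.909N1 + N2 = 880.
Substituting N2 = 880 - 0.909N1 into the first: N1(1 - 0.394·0.909) = 519 - 0.394·880.
So N1* = 172/0.642 = 268, and then N2* = 880 - 0.909·268 = 636.

N1* ≈ 268, N2* ≈ 636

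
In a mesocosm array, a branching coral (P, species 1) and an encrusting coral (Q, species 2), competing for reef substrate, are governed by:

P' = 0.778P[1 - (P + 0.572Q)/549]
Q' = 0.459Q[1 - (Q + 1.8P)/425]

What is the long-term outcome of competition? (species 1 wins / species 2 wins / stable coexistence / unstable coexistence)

Compare the nullcline intercepts: K1/α12 = 549/0.572 = 960 > K2 = 425; K2/α21 = 425/1.8 = 236 < K1 = 549.
Since the inequalities point opposite ways, species 1 can invade but species 2 cannot.

species 1 excludes species 2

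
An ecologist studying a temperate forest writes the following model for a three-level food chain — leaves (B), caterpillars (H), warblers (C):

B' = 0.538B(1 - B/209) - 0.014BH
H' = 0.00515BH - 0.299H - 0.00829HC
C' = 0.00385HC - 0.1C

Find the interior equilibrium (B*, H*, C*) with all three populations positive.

From dC/dt = 0: 0.00385H* = 0.1, so H* = 26.
From dB/dt = 0: 0.538(1 - B*/209) = 0.014·26, giving B* = 209·(1 - 0.676) = 67.7.
From dH/dt = 0: 0.00515·67.7 - 0.299 = 0.00829C*, so C* = 0.0498/0.00829 = 6.01.

B* ≈ 67.7, H* ≈ 26, C* ≈ 6.01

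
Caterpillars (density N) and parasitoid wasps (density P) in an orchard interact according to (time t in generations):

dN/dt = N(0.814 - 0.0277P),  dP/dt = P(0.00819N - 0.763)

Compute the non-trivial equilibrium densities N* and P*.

N* ≈ 93.2, P* ≈ 29.4

Set dP/dt = 0 with P > 0: 0.00819N - 0.763 = 0, so N* = 0.763/0.00819 = 93.2.
Set dN/dt = 0 with N > 0: 0.814 - 0.0277P = 0, so P* = 0.814/0.0277 = 29.4.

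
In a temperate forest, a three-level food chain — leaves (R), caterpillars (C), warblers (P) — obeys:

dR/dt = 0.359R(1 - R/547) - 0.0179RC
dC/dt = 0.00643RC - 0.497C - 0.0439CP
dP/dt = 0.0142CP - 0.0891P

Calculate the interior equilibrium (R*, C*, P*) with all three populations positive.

R* ≈ 376, C* ≈ 6.27, P* ≈ 43.7

From dP/dt = 0: 0.0142C* = 0.0891, so C* = 6.27.
From dR/dt = 0: 0.359(1 - R*/547) = 0.0179·6.27, giving R* = 547·(1 - 0.313) = 376.
From dC/dt = 0: 0.00643·376 - 0.497 = 0.0439P*, so P* = 1.92/0.0439 = 43.7.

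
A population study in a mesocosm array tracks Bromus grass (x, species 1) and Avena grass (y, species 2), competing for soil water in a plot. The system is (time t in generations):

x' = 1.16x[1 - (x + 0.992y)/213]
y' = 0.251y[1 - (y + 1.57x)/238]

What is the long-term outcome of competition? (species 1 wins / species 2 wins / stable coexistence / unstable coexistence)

unstable coexistence (outcome depends on initial conditions)

Compare the nullcline intercepts: K1/α12 = 213/0.992 = 215 < K2 = 238; K2/α21 = 238/1.57 = 152 < K1 = 213.
Since both are reversed, neither can invade when rare; the interior point is a saddle.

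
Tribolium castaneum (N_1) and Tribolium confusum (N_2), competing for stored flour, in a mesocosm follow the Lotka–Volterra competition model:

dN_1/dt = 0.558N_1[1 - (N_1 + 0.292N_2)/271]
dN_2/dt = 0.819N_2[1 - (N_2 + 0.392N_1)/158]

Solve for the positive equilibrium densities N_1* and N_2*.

N_1* ≈ 254, N_2* ≈ 58.5

Setting both brackets to zero gives the nullclines N_1 + 0.292N_2 = 271 and 0.392N_1 + N_2 = 158.
Substituting N_2 = 158 - 0.392N_1 into the first: N_1(1 - 0.292·0.392) = 271 - 0.292·158.
So N_1* = 225/0.886 = 254, and then N_2* = 158 - 0.392·254 = 58.5.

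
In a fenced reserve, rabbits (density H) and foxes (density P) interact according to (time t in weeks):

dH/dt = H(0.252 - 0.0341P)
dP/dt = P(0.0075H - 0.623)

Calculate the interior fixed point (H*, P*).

Set dP/dt = 0 with P > 0: 0.0075H - 0.623 = 0, so H* = 0.623/0.0075 = 83.1.
Set dH/dt = 0 with H > 0: 0.252 - 0.0341P = 0, so P* = 0.252/0.0341 = 7.39.

H* ≈ 83.1, P* ≈ 7.39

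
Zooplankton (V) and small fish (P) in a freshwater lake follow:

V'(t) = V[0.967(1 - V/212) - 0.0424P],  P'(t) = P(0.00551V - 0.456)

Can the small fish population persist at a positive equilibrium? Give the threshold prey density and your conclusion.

The predator equation gives dP/dt > 0 only when V > 0.456/0.00551 = 82.8.
Without the predator, V → K = 212. Since 212 > 82.8, the predator can invade and persist.

Threshold V = 82.8; K > 82.8, so yes, the predator persists.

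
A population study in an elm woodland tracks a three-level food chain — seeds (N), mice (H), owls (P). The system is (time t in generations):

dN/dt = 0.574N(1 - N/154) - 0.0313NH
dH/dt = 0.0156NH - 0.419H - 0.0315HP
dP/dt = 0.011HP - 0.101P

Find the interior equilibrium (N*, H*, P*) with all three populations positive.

From dP/dt = 0: 0.011H* = 0.101, so H* = 9.18.
From dN/dt = 0: 0.574(1 - N*/154) = 0.0313·9.18, giving N* = 154·(1 - 0.501) = 76.9.
From dH/dt = 0: 0.0156·76.9 - 0.419 = 0.0315P*, so P* = 0.781/0.0315 = 24.8.

N* ≈ 76.9, H* ≈ 9.18, P* ≈ 24.8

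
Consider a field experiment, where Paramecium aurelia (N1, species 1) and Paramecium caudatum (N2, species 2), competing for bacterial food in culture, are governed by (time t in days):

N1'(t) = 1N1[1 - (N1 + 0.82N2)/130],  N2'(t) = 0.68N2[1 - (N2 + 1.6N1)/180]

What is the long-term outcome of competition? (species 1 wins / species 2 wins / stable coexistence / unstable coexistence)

Compare the nullcline intercepts: K1/α12 = 130/0.82 = 159 < K2 = 180; K2/α21 = 180/1.6 = 112 < K1 = 130.
Since both are reversed, neither can invade when rare; the interior point is a saddle.

unstable coexistence (outcome depends on initial conditions)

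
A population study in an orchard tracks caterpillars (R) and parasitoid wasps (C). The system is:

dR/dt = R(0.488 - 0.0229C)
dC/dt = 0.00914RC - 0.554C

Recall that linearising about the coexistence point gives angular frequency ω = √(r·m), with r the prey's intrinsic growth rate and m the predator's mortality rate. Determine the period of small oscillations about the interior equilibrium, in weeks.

T ≈ 12.1 weeks

Here r = 0.488 and m = 0.554, so r·m = 0.27.
ω = √0.27 = 0.52 per week, hence T = 2π/ω ≈ 12.1 weeks.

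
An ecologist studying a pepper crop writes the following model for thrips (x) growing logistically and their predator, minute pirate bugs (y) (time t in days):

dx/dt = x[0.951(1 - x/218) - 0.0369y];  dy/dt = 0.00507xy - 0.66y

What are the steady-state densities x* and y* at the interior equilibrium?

From dy/dt = 0 with y > 0: 0.00507x* = 0.66, so x* = 130.
Substitute into dx/dt = 0: 0.951(1 - 130/218) = 0.0369y*.
The bracket is 0.403, giving y* = 0.383/0.0369 = 10.4.

x* ≈ 130, y* ≈ 10.4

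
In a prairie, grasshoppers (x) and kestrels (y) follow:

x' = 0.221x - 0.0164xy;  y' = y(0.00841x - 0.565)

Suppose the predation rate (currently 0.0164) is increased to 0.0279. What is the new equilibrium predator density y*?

At the interior fixed point, setting dx/dt = 0 with x > 0 fixes y* = (prey growth rate)/(xy coefficient) — independent of the other coefficients.
With the change, y* = 0.221/0.0279 = 7.92; it falls from 13.5.

y* ≈ 7.92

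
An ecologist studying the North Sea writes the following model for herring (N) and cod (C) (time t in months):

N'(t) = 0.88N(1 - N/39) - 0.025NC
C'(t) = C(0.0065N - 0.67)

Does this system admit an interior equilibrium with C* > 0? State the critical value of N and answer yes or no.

The predator equation gives dC/dt > 0 only when N > 0.67/0.0065 = 103.
Without the predator, N → K = 39. Since 39 < 103, the predator cannot invade.

Threshold N = 103; K < 103, so no, the predator goes extinct.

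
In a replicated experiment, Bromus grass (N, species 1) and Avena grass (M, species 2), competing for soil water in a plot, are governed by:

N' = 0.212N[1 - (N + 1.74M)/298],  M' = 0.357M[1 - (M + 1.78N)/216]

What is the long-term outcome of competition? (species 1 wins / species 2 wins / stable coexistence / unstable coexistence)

Compare the nullcline intercepts: K1/α12 = 298/1.74 = 171 < K2 = 216; K2/α21 = 216/1.78 = 121 < K1 = 298.
Since both are reversed, neither can invade when rare; the interior point is a saddle.

unstable coexistence (outcome depends on initial conditions)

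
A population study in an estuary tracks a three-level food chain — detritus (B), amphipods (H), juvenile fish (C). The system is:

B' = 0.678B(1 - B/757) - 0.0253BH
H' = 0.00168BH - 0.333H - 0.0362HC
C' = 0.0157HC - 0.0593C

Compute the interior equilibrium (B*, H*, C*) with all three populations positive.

B* ≈ 650, H* ≈ 3.78, C* ≈ 21

From dC/dt = 0: 0.0157H* = 0.0593, so H* = 3.78.
From dB/dt = 0: 0.678(1 - B*/757) = 0.0253·3.78, giving B* = 757·(1 - 0.141) = 650.
From dH/dt = 0: 0.00168·650 - 0.333 = 0.0362C*, so C* = 0.76/0.0362 = 21.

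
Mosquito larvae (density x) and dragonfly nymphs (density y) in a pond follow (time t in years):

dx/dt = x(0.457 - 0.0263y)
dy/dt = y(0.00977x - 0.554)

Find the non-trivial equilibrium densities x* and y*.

x* ≈ 56.7, y* ≈ 17.4

Set dy/dt = 0 with y > 0: 0.00977x - 0.554 = 0, so x* = 0.554/0.00977 = 56.7.
Set dx/dt = 0 with x > 0: 0.457 - 0.0263y = 0, so y* = 0.457/0.0263 = 17.4.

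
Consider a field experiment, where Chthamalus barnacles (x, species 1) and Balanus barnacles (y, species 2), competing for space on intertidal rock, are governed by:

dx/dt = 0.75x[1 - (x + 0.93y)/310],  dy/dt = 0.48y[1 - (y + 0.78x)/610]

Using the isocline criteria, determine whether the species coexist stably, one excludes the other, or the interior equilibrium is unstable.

Compare the nullcline intercepts: K1/α12 = 310/0.93 = 333 < K2 = 610; K2/α21 = 610/0.78 = 782 > K1 = 310.
Since the inequalities point opposite ways, species 2 can invade but species 1 cannot.

species 2 excludes species 1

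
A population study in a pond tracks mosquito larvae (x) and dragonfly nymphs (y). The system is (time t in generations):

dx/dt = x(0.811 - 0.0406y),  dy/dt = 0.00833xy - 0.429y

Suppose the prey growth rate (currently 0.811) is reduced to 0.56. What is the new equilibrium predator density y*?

y* ≈ 13.8

At the interior fixed point, setting dx/dt = 0 with x > 0 fixes y* = (prey growth rate)/(xy coefficient) — independent of the other coefficients.
With the change, y* = 0.56/0.0406 = 13.8; it falls from 20.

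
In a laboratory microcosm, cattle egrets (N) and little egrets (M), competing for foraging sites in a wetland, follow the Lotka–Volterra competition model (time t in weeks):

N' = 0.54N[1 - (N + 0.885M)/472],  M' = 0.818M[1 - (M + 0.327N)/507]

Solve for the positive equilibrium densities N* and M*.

N* ≈ 32.8, M* ≈ 496

Setting both brackets to zero gives the nullclines N + 0.885M = 472 and 0.327N + M = 507.
Substituting M = 507 - 0.327N into the first: N(1 - 0.885·0.327) = 472 - 0.885·507.
So N* = 23.3/0.711 = 32.8, and then M* = 507 - 0.327·32.8 = 496.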